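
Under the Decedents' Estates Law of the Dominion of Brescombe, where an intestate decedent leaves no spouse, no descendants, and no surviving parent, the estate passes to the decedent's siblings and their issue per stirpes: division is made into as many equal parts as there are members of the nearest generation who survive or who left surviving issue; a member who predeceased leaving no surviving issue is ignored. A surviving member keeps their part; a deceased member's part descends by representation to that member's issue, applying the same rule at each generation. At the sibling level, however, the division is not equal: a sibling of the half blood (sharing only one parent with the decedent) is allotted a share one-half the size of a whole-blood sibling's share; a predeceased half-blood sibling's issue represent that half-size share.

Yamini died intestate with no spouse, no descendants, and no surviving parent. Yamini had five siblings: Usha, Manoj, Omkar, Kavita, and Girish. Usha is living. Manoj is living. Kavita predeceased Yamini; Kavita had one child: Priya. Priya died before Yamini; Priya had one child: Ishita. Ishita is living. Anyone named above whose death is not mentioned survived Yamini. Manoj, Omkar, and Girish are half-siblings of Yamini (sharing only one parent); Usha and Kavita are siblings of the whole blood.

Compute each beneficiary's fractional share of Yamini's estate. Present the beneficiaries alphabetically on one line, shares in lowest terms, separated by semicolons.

Girish 1/7; Ishita 2/7; Manoj 1/7; Omkar 1/7; Usha 2/7

No spouse, descendants, or parent survives, so the estate passes to Yamini's siblings per stirpes.
Half-blood siblings count for one-half the weight of whole-blood siblings at the initial division.
Dividing 1 in proportion to weights (total weight 7/2): Usha (weight 1) → 2/7; Manoj (weight 1/2) → 1/7; Omkar (weight 1/2) → 1/7; Kavita (weight 1) → 2/7; Girish (weight 1/2) → 1/7.
Usha is living and takes 2/7.
Manoj is living and takes 1/7.
Omkar is living and takes 1/7.
Kavita predeceased; the 2/7 allotted to Kavita's branch passes to Kavita's issue by representation.
Priya's line is the sole branch at this level, so the full 2/7 passes to Priya's issue by representation.
Ishita is the sole taker at this level and receives the full 2/7.
Girish is living and takes 1/7.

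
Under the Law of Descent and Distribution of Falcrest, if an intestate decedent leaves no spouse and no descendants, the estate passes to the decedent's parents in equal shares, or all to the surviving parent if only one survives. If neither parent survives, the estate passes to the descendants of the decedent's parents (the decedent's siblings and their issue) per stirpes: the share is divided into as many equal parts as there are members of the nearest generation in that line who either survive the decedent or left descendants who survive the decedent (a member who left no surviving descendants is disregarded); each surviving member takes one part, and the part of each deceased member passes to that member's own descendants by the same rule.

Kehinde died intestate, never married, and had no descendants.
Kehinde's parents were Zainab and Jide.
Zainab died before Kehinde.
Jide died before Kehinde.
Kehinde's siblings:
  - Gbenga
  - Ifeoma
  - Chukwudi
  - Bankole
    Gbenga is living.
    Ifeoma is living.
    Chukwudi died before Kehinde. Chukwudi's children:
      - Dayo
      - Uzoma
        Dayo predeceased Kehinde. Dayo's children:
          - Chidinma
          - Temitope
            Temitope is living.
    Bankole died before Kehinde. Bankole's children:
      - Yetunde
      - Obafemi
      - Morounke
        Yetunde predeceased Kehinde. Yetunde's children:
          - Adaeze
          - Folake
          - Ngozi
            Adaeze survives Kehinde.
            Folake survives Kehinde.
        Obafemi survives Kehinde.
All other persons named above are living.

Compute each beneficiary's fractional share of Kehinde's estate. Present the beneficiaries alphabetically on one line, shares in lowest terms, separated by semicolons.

Neither parent survives and there are no descendants, so the estate passes to Kehinde's siblings and their issue per stirpes.
The estate is divided into 4 equal shares of 1/4 among Gbenga, Ifeoma, Chukwudi, Bankole.
Gbenga is living and takes 1/4.
Ifeoma is living and takes 1/4.
Chukwudi predeceased; the 1/4 allotted to Chukwudi's branch passes to Chukwudi's issue by representation.
The 1/4 is divided into 2 equal shares of 1/8 among Dayo, Uzoma.
Dayo predeceased; the 1/8 allotted to Dayo's branch passes to Dayo's issue by representation.
The 1/8 is divided into 2 equal shares of 1/16 among Chidinma, Temitope.
Chidinma is living and takes 1/16.
Temitope is living and takes 1/16.
Uzoma is living and takes 1/8.
Bankole predeceased; the 1/4 allotted to Bankole's branch passes to Bankole's issue by representation.
The 1/4 is divided into 3 equal shares of 1/12 among Yetunde, Obafemi, Morounke.
Yetunde predeceased; the 1/12 allotted to Yetunde's branch passes to Yetunde's issue by representation.
The 1/12 is divided into 3 equal shares of 1/36 among Adaeze, Folake, Ngozi.
Adaeze is living and takes 1/36.
Folake is living and takes 1/36.
Ngozi is living and takes 1/36.
Obafemi is living and takes 1/12.
Morounke is living and takes 1/12.

Adaeze 1/36; Chidinma 1/16; Folake 1/36; Gbenga 1/4; Ifeoma 1/4; Morounke 1/12; Ngozi 1/36; Obafemi 1/12; Temitope 1/16; Uzoma 1/8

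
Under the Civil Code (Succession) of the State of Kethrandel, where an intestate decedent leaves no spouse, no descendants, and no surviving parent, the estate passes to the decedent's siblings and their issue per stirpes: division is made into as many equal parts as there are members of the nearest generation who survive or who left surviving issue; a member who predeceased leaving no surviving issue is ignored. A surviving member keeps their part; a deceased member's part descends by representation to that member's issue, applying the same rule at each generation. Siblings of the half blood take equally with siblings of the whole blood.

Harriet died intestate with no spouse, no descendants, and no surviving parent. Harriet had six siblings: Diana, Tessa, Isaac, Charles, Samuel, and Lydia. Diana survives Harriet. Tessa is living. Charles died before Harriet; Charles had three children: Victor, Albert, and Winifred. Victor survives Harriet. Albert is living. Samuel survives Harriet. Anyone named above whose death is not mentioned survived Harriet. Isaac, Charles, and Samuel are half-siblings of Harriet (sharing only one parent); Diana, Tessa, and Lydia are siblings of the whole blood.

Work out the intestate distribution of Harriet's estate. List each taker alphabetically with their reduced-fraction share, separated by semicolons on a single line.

No spouse, descendants, or parent survives, so the estate passes to Harriet's siblings per stirpes.
Half-blood and whole-blood siblings take equally under the stated rule.
The estate is divided into 6 equal shares of 1/6 among Diana, Tessa, Isaac, Charles, Samuel, Lydia.
Diana is living and takes 1/6.
Tessa is living and takes 1/6.
Isaac is living and takes 1/6.
Charles predeceased; the 1/6 allotted to Charles's branch passes to Charles's issue by representation.
The 1/6 is divided into 3 equal shares of 1/18 among Victor, Albert, Winifred.
Victor is living and takes 1/18.
Albert is living and takes 1/18.
Winifred is living and takes 1/18.
Samuel is living and takes 1/6.
Lydia is living and takes 1/6.

Albert 1/18; Diana 1/6; Isaac 1/6; Lydia 1/6; Samuel 1/6; Tessa 1/6; Victor 1/18; Winifred 1/18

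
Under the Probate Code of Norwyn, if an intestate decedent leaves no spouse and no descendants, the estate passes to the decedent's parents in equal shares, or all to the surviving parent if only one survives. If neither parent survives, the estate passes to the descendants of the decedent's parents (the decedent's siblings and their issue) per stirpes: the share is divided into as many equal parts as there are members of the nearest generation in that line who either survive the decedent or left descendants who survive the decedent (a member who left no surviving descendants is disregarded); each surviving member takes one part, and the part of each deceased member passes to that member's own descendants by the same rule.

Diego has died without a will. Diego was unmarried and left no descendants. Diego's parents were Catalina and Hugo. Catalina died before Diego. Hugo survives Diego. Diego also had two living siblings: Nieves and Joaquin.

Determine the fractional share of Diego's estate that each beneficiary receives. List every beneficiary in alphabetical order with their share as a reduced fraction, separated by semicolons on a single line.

Only one parent, Hugo, survives, so Hugo takes the entire estate. The siblings take nothing because a surviving parent has priority.

Hugo 1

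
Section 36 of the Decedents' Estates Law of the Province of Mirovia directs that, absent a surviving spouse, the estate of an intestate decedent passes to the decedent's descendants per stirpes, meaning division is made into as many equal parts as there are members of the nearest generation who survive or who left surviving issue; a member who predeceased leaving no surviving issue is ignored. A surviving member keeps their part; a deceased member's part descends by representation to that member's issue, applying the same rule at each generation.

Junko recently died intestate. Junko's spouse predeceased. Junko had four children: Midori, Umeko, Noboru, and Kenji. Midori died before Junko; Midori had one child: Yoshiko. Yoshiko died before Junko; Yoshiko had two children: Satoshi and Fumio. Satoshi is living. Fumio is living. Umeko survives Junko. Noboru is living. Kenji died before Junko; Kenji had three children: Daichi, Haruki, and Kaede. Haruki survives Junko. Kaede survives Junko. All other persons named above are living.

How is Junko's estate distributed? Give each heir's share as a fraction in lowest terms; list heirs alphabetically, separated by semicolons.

There is no surviving spouse, so the entire estate passes to Junko's descendants per stirpes.
The estate is divided into 4 equal shares of 1/4 among Midori, Umeko, Noboru, Kenji.
Midori predeceased; the 1/4 allotted to Midori's branch passes to Midori's issue by representation.
Yoshiko's line is the sole branch at this level, so the full 1/4 passes to Yoshiko's issue by representation.
The 1/4 is divided into 2 equal shares of 1/8 among Satoshi, Fumio.
Satoshi is living and takes 1/8.
Fumio is living and takes 1/8.
Umeko is living and takes 1/4.
Noboru is living and takes 1/4.
Kenji predeceased; the 1/4 allotted to Kenji's branch passes to Kenji's issue by representation.
The 1/4 is divided into 3 equal shares of 1/12 among Daichi, Haruki, Kaede.
Daichi is living and takes 1/12.
Haruki is living and takes 1/12.
Kaede is living and takes 1/12.

Daichi 1/12; Fumio 1/8; Haruki 1/12; Kaede 1/12; Noboru 1/4; Satoshi 1/8; Umeko 1/4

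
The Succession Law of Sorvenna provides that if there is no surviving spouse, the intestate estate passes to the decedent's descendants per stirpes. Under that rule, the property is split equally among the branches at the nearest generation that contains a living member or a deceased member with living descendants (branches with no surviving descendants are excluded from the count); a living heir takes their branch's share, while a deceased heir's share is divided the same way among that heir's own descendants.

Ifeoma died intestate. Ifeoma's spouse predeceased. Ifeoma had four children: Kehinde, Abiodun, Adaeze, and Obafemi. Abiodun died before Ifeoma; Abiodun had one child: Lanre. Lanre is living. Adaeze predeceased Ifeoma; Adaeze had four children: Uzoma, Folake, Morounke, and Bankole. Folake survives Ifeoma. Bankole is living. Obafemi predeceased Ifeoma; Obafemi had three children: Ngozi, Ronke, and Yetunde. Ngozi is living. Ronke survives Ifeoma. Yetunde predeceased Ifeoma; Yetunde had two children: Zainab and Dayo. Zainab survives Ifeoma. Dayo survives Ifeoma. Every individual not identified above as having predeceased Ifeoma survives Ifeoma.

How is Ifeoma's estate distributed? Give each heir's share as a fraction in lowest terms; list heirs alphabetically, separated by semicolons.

Bankole 1/16; Dayo 1/24; Folake 1/16; Kehinde 1/4; Lanre 1/4; Morounke 1/16; Ngozi 1/12; Ronke 1/12; Uzoma 1/16; Zainab 1/24

There is no surviving spouse, so the entire estate passes to Ifeoma's descendants per stirpes.
The estate is divided into 4 equal shares of 1/4 among Kehinde, Abiodun, Adaeze, Obafemi.
Kehinde is living and takes 1/4.
Abiodun predeceased; the 1/4 allotted to Abiodun's branch passes to Abiodun's issue by representation.
Lanre is the sole taker at this level and receives the full 1/4.
Adaeze predeceased; the 1/4 allotted to Adaeze's branch passes to Adaeze's issue by representation.
The 1/4 is divided into 4 equal shares of 1/16 among Uzoma, Folake, Morounke, Bankole.
Uzoma is living and takes 1/16.
Folake is living and takes 1/16.
Morounke is living and takes 1/16.
Bankole is living and takes 1/16.
Obafemi predeceased; the 1/4 allotted to Obafemi's branch passes to Obafemi's issue by representation.
The 1/4 is divided into 3 equal shares of 1/12 among Ngozi, Ronke, Yetunde.
Ngozi is living and takes 1/12.
Ronke is living and takes 1/12.
Yetunde predeceased; the 1/12 allotted to Yetunde's branch passes to Yetunde's issue by representation.
The 1/12 is divided into 2 equal shares of 1/24 among Zainab, Dayo.
Zainab is living and takes 1/24.
Dayo is living and takes 1/24.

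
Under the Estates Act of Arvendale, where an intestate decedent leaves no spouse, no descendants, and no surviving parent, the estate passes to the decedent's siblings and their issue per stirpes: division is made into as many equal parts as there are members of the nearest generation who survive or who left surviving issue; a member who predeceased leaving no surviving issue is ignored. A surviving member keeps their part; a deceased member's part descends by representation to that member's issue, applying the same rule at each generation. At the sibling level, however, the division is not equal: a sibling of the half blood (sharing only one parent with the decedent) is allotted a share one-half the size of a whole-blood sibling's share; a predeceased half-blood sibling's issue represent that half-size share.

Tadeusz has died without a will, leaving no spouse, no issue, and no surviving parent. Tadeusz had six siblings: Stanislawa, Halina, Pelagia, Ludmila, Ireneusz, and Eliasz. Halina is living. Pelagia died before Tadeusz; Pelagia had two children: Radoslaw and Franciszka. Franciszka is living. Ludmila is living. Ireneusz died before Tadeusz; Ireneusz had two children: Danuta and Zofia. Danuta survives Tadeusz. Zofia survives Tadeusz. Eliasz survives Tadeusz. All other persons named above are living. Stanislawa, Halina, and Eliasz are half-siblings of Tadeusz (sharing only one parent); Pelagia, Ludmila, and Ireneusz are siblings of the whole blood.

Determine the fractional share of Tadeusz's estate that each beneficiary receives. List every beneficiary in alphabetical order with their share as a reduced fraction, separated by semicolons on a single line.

Danuta 1/9; Eliasz 1/9; Franciszka 1/9; Halina 1/9; Ludmila 2/9; Radoslaw 1/9; Stanislawa 1/9; Zofia 1/9

No spouse, descendants, or parent survives, so the estate passes to Tadeusz's siblings per stirpes.
Half-blood siblings count for one-half the weight of whole-blood siblings at the initial division.
Dividing 1 in proportion to weights (total weight 9/2): Stanislawa (weight 1/2) → 1/9; Halina (weight 1/2) → 1/9; Pelagia (weight 1) → 2/9; Ludmila (weight 1) → 2/9; Ireneusz (weight 1) → 2/9; Eliasz (weight 1/2) → 1/9.
Stanislawa is living and takes 1/9.
Halina is living and takes 1/9.
Pelagia predeceased; the 2/9 allotted to Pelagia's branch passes to Pelagia's issue by representation.
The 2/9 is divided into 2 equal shares of 1/9 among Radoslaw, Franciszka.
Radoslaw is living and takes 1/9.
Franciszka is living and takes 1/9.
Ludmila is living and takes 2/9.
Ireneusz predeceased; the 2/9 allotted to Ireneusz's branch passes to Ireneusz's issue by representation.
The 2/9 is divided into 2 equal shares of 1/9 among Danuta, Zofia.
Danuta is living and takes 1/9.
Zofia is living and takes 1/9.
Eliasz is living and takes 1/9.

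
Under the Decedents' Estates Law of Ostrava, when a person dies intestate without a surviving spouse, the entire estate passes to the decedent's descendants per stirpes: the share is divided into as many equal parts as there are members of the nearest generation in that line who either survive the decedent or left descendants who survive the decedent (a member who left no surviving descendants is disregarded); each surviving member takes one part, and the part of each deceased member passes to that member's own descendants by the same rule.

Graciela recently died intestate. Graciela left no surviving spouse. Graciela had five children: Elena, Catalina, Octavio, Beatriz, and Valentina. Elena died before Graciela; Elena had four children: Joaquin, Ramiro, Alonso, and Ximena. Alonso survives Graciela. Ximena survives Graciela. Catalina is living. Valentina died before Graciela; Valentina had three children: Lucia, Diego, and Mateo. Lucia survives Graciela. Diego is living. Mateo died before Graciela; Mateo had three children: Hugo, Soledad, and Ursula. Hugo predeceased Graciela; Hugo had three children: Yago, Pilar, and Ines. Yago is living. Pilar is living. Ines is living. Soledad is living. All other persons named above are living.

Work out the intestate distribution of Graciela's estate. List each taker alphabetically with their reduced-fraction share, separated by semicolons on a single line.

There is no surviving spouse, so the entire estate passes to Graciela's descendants per stirpes.
The estate is divided into 5 equal shares of 1/5 among Elena, Catalina, Octavio, Beatriz, Valentina.
Elena predeceased; the 1/5 allotted to Elena's branch passes to Elena's issue by representation.
The 1/5 is divided into 4 equal shares of 1/20 among Joaquin, Ramiro, Alonso, Ximena.
Joaquin is living and takes 1/20.
Ramiro is living and takes 1/20.
Alonso is living and takes 1/20.
Ximena is living and takes 1/20.
Catalina is living and takes 1/5.
Octavio is living and takes 1/5.
Beatriz is living and takes 1/5.
Valentina predeceased; the 1/5 allotted to Valentina's branch passes to Valentina's issue by representation.
The 1/5 is divided into 3 equal shares of 1/15 among Lucia, Diego, Mateo.
Lucia is living and takes 1/15.
Diego is living and takes 1/15.
Mateo predeceased; the 1/15 allotted to Mateo's branch passes to Mateo's issue by representation.
The 1/15 is divided into 3 equal shares of 1/45 among Hugo, Soledad, Ursula.
Hugo predeceased; the 1/45 allotted to Hugo's branch passes to Hugo's issue by representation.
The 1/45 is divided into 3 equal shares of 1/135 among Yago, Pilar, Ines.
Yago is living and takes 1/135.
Pilar is living and takes 1/135.
Ines is living and takes 1/135.
Soledad is living and takes 1/45.
Ursula is living and takes 1/45.

Alonso 1/20; Beatriz 1/5; Catalina 1/5; Diego 1/15; Ines 1/135; Joaquin 1/20; Lucia 1/15; Octavio 1/5; Pilar 1/135; Ramiro 1/20; Soledad 1/45; Ursula 1/45; Ximena 1/20; Yago 1/135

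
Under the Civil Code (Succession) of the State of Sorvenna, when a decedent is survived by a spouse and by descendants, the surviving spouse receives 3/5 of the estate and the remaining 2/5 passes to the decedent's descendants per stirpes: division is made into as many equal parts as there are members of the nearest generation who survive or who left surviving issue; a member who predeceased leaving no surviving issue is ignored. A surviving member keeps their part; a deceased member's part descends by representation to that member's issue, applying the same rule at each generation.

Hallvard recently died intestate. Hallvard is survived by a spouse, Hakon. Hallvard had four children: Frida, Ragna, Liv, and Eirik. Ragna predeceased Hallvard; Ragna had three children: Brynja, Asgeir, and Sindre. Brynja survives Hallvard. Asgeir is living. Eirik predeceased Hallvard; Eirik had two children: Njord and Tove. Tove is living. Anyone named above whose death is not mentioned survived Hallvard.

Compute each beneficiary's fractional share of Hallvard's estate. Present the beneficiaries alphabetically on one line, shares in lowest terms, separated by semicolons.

Hakon, as surviving spouse, takes 3/5.
The remaining 2/5 passes to Hallvard's descendants per stirpes.
The 2/5 is divided into 4 equal shares of 1/10 among Frida, Ragna, Liv, Eirik.
Frida is living and takes 1/10.
Ragna predeceased; the 1/10 allotted to Ragna's branch passes to Ragna's issue by representation.
The 1/10 is divided into 3 equal shares of 1/30 among Brynja, Asgeir, Sindre.
Brynja is living and takes 1/30.
Asgeir is living and takes 1/30.
Sindre is living and takes 1/30.
Liv is living and takes 1/10.
Eirik predeceased; the 1/10 allotted to Eirik's branch passes to Eirik's issue by representation.
The 1/10 is divided into 2 equal shares of 1/20 among Njord, Tove.
Njord is living and takes 1/20.
Tove is living and takes 1/20.

Asgeir 1/30; Brynja 1/30; Frida 1/10; Hakon 3/5; Liv 1/10; Njord 1/20; Sindre 1/30; Tove 1/20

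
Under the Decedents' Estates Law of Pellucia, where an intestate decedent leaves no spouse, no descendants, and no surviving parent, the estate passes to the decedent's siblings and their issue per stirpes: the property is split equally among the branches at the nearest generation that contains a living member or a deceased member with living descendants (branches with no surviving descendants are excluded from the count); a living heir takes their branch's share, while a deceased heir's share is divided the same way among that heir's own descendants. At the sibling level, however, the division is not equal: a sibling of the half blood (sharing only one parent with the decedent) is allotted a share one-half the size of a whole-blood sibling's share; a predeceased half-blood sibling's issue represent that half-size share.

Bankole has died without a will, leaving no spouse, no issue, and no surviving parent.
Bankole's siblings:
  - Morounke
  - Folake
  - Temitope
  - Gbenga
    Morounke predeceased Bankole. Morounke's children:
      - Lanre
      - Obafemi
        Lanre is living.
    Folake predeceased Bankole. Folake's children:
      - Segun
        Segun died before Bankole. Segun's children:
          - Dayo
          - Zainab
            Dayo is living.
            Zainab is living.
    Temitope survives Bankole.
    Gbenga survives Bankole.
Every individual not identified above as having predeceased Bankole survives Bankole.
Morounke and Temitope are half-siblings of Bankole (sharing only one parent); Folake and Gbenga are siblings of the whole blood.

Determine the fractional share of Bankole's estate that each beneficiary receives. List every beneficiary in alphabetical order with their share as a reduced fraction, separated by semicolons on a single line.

Dayo 1/6; Gbenga 1/3; Lanre 1/12; Obafemi 1/12; Temitope 1/6; Zainab 1/6

No spouse, descendants, or parent survives, so the estate passes to Bankole's siblings per stirpes.
Half-blood siblings count for one-half the weight of whole-blood siblings at the initial division.
Dividing 1 in proportion to weights (total weight 3): Morounke (weight 1/2) → 1/6; Folake (weight 1) → 1/3; Temitope (weight 1/2) → 1/6; Gbenga (weight 1) → 1/3.
Morounke predeceased; the 1/6 allotted to Morounke's branch passes to Morounke's issue by representation.
The 1/6 is divided into 2 equal shares of 1/12 among Lanre, Obafemi.
Lanre is living and takes 1/12.
Obafemi is living and takes 1/12.
Folake predeceased; the 1/3 allotted to Folake's branch passes to Folake's issue by representation.
Segun's line is the sole branch at this level, so the full 1/3 passes to Segun's issue by representation.
The 1/3 is divided into 2 equal shares of 1/6 among Dayo, Zainab.
Dayo is living and takes 1/6.
Zainab is living and takes 1/6.
Temitope is living and takes 1/6.
Gbenga is living and takes 1/3.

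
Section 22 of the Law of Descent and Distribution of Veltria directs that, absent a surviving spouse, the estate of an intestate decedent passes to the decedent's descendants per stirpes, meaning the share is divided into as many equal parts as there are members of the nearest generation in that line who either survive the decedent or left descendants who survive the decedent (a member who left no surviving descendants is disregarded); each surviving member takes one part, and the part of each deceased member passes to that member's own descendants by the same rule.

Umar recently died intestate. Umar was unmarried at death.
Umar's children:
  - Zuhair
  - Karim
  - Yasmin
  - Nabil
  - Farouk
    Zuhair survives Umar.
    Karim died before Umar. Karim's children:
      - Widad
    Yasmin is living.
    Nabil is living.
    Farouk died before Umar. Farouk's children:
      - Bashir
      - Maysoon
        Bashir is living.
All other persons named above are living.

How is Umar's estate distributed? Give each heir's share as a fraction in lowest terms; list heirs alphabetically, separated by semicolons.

There is no surviving spouse, so the entire estate passes to Umar's descendants per stirpes.
The estate is divided into 5 equal shares of 1/5 among Zuhair, Karim, Yasmin, Nabil, Farouk.
Zuhair is living and takes 1/5.
Karim predeceased; the 1/5 allotted to Karim's branch passes to Karim's issue by representation.
Widad is the sole taker at this level and receives the full 1/5.
Yasmin is living and takes 1/5.
Nabil is living and takes 1/5.
Farouk predeceased; the 1/5 allotted to Farouk's branch passes to Farouk's issue by representation.
The 1/5 is divided into 2 equal shares of 1/10 among Bashir, Maysoon.
Bashir is living and takes 1/10.
Maysoon is living and takes 1/10.

Bashir 1/10; Maysoon 1/10; Nabil 1/5; Widad 1/5; Yasmin 1/5; Zuhair 1/5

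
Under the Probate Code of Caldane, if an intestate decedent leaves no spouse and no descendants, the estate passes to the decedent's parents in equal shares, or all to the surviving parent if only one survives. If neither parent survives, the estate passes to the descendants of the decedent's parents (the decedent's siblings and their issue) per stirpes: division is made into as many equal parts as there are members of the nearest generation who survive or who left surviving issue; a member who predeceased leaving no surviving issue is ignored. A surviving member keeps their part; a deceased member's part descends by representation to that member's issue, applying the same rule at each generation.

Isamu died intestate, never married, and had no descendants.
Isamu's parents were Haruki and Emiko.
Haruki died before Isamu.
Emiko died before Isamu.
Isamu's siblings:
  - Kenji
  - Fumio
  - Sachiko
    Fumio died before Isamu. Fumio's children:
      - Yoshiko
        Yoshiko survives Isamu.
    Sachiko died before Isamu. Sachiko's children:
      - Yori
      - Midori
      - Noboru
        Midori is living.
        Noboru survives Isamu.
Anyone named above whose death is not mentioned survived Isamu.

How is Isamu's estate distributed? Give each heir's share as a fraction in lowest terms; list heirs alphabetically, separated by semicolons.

Kenji 1/3; Midori 1/9; Noboru 1/9; Yori 1/9; Yoshiko 1/3

Neither parent survives and there are no descendants, so the estate passes to Isamu's siblings and their issue per stirpes.
The estate is divided into 3 equal shares of 1/3 among Kenji, Fumio, Sachiko.
Kenji is living and takes 1/3.
Fumio predeceased; the 1/3 allotted to Fumio's branch passes to Fumio's issue by representation.
Yoshiko is the sole taker at this level and receives the full 1/3.
Sachiko predeceased; the 1/3 allotted to Sachiko's branch passes to Sachiko's issue by representation.
The 1/3 is divided into 3 equal shares of 1/9 among Yori, Midori, Noboru.
Yori is living and takes 1/9.
Midori is living and takes 1/9.
Noboru is living and takes 1/9.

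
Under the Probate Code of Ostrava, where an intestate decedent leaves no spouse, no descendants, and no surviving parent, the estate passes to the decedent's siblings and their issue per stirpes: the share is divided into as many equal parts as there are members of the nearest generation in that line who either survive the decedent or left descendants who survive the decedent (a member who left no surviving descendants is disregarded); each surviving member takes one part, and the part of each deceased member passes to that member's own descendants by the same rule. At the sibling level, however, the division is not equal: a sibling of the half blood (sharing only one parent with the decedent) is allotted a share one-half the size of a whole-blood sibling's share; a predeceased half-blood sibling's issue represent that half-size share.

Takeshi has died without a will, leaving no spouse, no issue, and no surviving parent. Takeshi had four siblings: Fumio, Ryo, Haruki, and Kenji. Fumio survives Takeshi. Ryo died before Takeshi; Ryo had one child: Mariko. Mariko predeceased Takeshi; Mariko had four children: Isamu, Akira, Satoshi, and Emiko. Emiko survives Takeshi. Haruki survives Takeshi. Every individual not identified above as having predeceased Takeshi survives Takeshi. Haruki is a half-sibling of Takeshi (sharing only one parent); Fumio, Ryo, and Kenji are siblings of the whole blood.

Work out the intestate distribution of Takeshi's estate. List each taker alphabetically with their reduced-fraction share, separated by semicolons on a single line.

Akira 1/14; Emiko 1/14; Fumio 2/7; Haruki 1/7; Isamu 1/14; Kenji 2/7; Satoshi 1/14

No spouse, descendants, or parent survives, so the estate passes to Takeshi's siblings per stirpes.
Half-blood siblings count for one-half the weight of whole-blood siblings at the initial division.
Dividing 1 in proportion to weights (total weight 7/2): Fumio (weight 1) → 2/7; Ryo (weight 1) → 2/7; Haruki (weight 1/2) → 1/7; Kenji (weight 1) → 2/7.
Fumio is living and takes 2/7.
Ryo predeceased; the 2/7 allotted to Ryo's branch passes to Ryo's issue by representation.
Mariko's line is the sole branch at this level, so the full 2/7 passes to Mariko's issue by representation.
The 2/7 is divided into 4 equal shares of 1/14 among Isamu, Akira, Satoshi, Emiko.
Isamu is living and takes 1/14.
Akira is living and takes 1/14.
Satoshi is living and takes 1/14.
Emiko is living and takes 1/14.
Haruki is living and takes 1/7.
Kenji is living and takes 2/7.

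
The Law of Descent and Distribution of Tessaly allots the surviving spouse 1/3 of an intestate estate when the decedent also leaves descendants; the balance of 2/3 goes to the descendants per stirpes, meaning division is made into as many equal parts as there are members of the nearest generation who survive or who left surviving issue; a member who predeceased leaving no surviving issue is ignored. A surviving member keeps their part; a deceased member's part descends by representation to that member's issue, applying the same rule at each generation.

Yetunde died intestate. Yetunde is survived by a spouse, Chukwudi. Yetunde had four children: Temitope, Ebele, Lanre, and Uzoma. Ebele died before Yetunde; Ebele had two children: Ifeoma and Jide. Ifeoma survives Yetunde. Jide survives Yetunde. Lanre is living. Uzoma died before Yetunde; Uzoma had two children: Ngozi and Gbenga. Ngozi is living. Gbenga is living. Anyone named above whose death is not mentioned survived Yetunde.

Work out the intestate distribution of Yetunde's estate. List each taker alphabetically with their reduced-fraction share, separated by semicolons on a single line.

Chukwudi 1/3; Gbenga 1/12; Ifeoma 1/12; Jide 1/12; Lanre 1/6; Ngozi 1/12; Temitope 1/6

Chukwudi, as surviving spouse, takes 1/3.
The remaining 2/3 passes to Yetunde's descendants per stirpes.
The 2/3 is divided into 4 equal shares of 1/6 among Temitope, Ebele, Lanre, Uzoma.
Temitope is living and takes 1/6.
Ebele predeceased; the 1/6 allotted to Ebele's branch passes to Ebele's issue by representation.
The 1/6 is divided into 2 equal shares of 1/12 among Ifeoma, Jide.
Ifeoma is living and takes 1/12.
Jide is living and takes 1/12.
Lanre is living and takes 1/6.
Uzoma predeceased; the 1/6 allotted to Uzoma's branch passes to Uzoma's issue by representation.
The 1/6 is divided into 2 equal shares of 1/12 among Ngozi, Gbenga.
Ngozi is living and takes 1/12.
Gbenga is living and takes 1/12.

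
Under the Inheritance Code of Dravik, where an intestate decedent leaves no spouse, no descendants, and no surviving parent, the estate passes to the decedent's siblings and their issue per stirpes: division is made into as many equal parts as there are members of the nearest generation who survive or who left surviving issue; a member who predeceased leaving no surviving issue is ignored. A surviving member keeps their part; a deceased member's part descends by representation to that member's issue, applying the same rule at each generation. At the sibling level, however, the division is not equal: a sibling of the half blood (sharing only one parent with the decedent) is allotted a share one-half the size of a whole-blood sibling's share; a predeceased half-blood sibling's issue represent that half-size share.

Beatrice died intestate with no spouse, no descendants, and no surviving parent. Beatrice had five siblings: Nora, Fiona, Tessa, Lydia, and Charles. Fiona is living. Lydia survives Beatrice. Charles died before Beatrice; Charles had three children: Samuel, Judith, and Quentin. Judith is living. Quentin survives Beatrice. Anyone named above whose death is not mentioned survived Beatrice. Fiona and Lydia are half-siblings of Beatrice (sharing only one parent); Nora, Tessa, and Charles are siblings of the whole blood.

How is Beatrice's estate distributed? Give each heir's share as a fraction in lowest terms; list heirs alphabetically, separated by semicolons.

Fiona 1/8; Judith 1/12; Lydia 1/8; Nora 1/4; Quentin 1/12; Samuel 1/12; Tessa 1/4

No spouse, descendants, or parent survives, so the estate passes to Beatrice's siblings per stirpes.
Half-blood siblings count for one-half the weight of whole-blood siblings at the initial division.
Dividing 1 in proportion to weights (total weight 4): Nora (weight 1) → 1/4; Fiona (weight 1/2) → 1/8; Tessa (weight 1) → 1/4; Lydia (weight 1/2) → 1/8; Charles (weight 1) → 1/4.
Nora is living and takes 1/4.
Fiona is living and takes 1/8.
Tessa is living and takes 1/4.
Lydia is living and takes 1/8.
Charles predeceased; the 1/4 allotted to Charles's branch passes to Charles's issue by representation.
The 1/4 is divided into 3 equal shares of 1/12 among Samuel, Judith, Quentin.
Samuel is living and takes 1/12.
Judith is living and takes 1/12.
Quentin is living and takes 1/12.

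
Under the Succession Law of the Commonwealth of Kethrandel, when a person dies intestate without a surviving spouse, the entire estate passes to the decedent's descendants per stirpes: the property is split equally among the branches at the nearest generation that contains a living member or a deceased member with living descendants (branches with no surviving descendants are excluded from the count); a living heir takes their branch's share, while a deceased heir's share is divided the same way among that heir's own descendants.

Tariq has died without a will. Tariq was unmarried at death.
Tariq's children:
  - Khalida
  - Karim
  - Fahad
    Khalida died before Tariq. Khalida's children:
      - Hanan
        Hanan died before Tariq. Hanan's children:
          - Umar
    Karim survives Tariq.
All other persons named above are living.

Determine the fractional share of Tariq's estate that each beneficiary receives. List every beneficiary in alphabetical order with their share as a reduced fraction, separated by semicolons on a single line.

There is no surviving spouse, so the entire estate passes to Tariq's descendants per stirpes.
The estate is divided into 3 equal shares of 1/3 among Khalida, Karim, Fahad.
Khalida predeceased; the 1/3 allotted to Khalida's branch passes to Khalida's issue by representation.
Hanan's line is the sole branch at this level, so the full 1/3 passes to Hanan's issue by representation.
Umar is the sole taker at this level and receives the full 1/3.
Karim is living and takes 1/3.
Fahad is living and takes 1/3.

Fahad 1/3; Karim 1/3; Umar 1/3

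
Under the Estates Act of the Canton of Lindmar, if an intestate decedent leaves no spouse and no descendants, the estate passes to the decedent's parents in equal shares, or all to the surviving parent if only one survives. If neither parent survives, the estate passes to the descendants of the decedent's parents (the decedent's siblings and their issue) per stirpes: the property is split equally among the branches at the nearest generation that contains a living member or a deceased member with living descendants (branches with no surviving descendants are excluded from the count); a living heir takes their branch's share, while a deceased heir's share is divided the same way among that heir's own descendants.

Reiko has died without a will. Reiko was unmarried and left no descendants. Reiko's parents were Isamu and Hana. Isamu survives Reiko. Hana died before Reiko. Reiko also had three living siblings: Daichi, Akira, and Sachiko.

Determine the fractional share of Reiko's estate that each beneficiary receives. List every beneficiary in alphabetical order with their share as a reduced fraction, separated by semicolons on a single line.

Isamu 1

Only one parent, Isamu, survives, so Isamu takes the entire estate. The siblings take nothing because a surviving parent has priority.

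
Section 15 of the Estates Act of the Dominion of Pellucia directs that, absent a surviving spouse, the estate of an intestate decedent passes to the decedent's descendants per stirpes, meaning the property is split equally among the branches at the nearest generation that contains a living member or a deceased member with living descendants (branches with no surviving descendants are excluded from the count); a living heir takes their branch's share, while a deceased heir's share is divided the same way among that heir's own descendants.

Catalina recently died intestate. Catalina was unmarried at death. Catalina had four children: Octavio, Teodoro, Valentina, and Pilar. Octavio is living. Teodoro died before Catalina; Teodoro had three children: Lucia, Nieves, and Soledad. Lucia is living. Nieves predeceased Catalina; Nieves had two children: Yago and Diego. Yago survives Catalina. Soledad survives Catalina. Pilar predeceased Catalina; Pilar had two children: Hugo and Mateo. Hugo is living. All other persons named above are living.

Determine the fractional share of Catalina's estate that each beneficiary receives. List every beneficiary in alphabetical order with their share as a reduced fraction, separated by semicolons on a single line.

There is no surviving spouse, so the entire estate passes to Catalina's descendants per stirpes.
The estate is divided into 4 equal shares of 1/4 among Octavio, Teodoro, Valentina, Pilar.
Octavio is living and takes 1/4.
Teodoro predeceased; the 1/4 allotted to Teodoro's branch passes to Teodoro's issue by representation.
The 1/4 is divided into 3 equal shares of 1/12 among Lucia, Nieves, Soledad.
Lucia is living and takes 1/12.
Nieves predeceased; the 1/12 allotted to Nieves's branch passes to Nieves's issue by representation.
The 1/12 is divided into 2 equal shares of 1/24 among Yago, Diego.
Yago is living and takes 1/24.
Diego is living and takes 1/24.
Soledad is living and takes 1/12.
Valentina is living and takes 1/4.
Pilar predeceased; the 1/4 allotted to Pilar's branch passes to Pilar's issue by representation.
The 1/4 is divided into 2 equal shares of 1/8 among Hugo, Mateo.
Hugo is living and takes 1/8.
Mateo is living and takes 1/8.

Diego 1/24; Hugo 1/8; Lucia 1/12; Mateo 1/8; Octavio 1/4; Soledad 1/12; Valentina 1/4; Yago 1/24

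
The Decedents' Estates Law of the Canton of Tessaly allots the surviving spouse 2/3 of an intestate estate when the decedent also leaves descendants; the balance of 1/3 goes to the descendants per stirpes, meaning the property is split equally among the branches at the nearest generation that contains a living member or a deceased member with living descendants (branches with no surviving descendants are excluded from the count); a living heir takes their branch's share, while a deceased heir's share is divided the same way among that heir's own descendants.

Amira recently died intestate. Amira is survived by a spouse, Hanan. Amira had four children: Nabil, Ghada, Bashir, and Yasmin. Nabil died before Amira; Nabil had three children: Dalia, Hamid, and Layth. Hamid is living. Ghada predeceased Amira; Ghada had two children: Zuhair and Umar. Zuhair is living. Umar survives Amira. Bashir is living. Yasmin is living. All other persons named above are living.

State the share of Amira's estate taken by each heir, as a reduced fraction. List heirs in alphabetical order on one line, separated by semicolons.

Hanan, as surviving spouse, takes 2/3.
The remaining 1/3 passes to Amira's descendants per stirpes.
The 1/3 is divided into 4 equal shares of 1/12 among Nabil, Ghada, Bashir, Yasmin.
Nabil predeceased; the 1/12 allotted to Nabil's branch passes to Nabil's issue by representation.
The 1/12 is divided into 3 equal shares of 1/36 among Dalia, Hamid, Layth.
Dalia is living and takes 1/36.
Hamid is living and takes 1/36.
Layth is living and takes 1/36.
Ghada predeceased; the 1/12 allotted to Ghada's branch passes to Ghada's issue by representation.
The 1/12 is divided into 2 equal shares of 1/24 among Zuhair, Umar.
Zuhair is living and takes 1/24.
Umar is living and takes 1/24.
Bashir is living and takes 1/12.
Yasmin is living and takes 1/12.

Bashir 1/12; Dalia 1/36; Hamid 1/36; Hanan 2/3; Layth 1/36; Umar 1/24; Yasmin 1/12; Zuhair 1/24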